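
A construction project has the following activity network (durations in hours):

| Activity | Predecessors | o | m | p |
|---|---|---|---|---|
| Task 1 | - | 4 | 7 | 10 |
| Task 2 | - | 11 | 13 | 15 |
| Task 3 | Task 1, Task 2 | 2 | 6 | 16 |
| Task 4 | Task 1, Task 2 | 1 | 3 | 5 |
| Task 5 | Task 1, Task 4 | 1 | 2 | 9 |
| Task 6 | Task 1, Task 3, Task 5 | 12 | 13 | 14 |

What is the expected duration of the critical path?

33 hours

te_Task 1 = (4 + 4·7 + 10)/6 = 42/6 = 7
te_Task 2 = (11 + 4·13 + 15)/6 = 78/6 = 13
te_Task 3 = (2 + 4·6 + 16)/6 = 42/6 = 7
te_Task 4 = (1 + 4·3 + 5)/6 = 18/6 = 3
te_Task 5 = (1 + 4·2 + 9)/6 = 18/6 = 3
te_Task 6 = (12 + 4·13 + 14)/6 = 78/6 = 13

Forward pass:
ES_Task 1 = 0; EF_Task 1 = 7
ES_Task 2 = 0; EF_Task 2 = 13
ES_Task 3 = max(EF_Task 1=7, EF_Task 2=13) = 13; EF_Task 3 = 13+7 = 20
ES_Task 4 = max(EF_Task 1=7, EF_Task 2=13) = 13; EF_Task 4 = 13+3 = 16
ES_Task 5 = max(EF_Task 1=7, EF_Task 4=16) = 16; EF_Task 5 = 16+3 = 19
ES_Task 6 = max(EF_Task 1=7, EF_Task 3=20, EF_Task 5=19) = 20; EF_Task 6 = 20+13 = 33
Expected project duration μ = 33 hours. Critical path: Task 2 → Task 3 → Task 6.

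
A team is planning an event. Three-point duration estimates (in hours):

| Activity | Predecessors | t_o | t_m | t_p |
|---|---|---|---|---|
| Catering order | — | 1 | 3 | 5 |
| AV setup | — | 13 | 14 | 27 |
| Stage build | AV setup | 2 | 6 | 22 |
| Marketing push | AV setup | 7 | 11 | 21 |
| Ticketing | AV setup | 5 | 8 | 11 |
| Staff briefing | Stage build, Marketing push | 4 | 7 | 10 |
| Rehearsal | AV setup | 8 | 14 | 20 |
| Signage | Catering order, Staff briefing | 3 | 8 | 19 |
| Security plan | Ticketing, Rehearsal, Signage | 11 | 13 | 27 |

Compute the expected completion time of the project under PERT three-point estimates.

te_Catering order = (1 + 4·3 + 5)/6 = 18/6 = 3
te_AV setup = (13 + 4·14 + 27)/6 = 96/6 = 16
te_Stage build = (2 + 4·6 + 22)/6 = 48/6 = 8
te_Marketing push = (7 + 4·11 + 21)/6 = 72/6 = 12
te_Ticketing = (5 + 4·8 + 11)/6 = 48/6 = 8
te_Staff briefing = (4 + 4·7 + 10)/6 = 42/6 = 7
te_Rehearsal = (8 + 4·14 + 20)/6 = 84/6 = 14
te_Signage = (3 + 4·8 + 19)/6 = 54/6 = 9
te_Security plan = (11 + 4·13 + 27)/6 = 90/6 = 15

Forward pass:
ES_Catering order = 0; EF_Catering order = 3
ES_AV setup = 0; EF_AV setup = 16
ES_Stage build = 16; EF_Stage build = 16+8 = 24
ES_Marketing push = 16; EF_Marketing push = 16+12 = 28
ES_Ticketing = 16; EF_Ticketing = 16+8 = 24
ES_Staff briefing = max(EF_Stage build=24, EF_Marketing push=28) = 28; EF_Staff briefing = 28+7 = 35
ES_Rehearsal = 16; EF_Rehearsal = 16+14 = 30
ES_Signage = max(EF_Catering order=3, EF_Staff briefing=35) = 35; EF_Signage = 35+9 = 44
ES_Security plan = max(EF_Ticketing=24, EF_Rehearsal=30, EF_Signage=44) = 44; EF_Security plan = 44+15 = 59
Expected project duration μ = 59 hours. Critical path: AV setup → Marketing push → Staff briefing → Signage → Security plan.

59 hours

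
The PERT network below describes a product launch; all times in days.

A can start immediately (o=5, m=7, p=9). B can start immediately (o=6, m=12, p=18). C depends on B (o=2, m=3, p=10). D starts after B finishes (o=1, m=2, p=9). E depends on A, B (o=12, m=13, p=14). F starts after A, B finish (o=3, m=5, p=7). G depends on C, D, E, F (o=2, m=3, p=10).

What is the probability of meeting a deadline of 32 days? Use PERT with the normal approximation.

te_A = (5 + 4·7 + 9)/6 = 42/6 = 7; σ²_A = ((9−5)/6)² = 0.444
te_B = (6 + 4·12 + 18)/6 = 72/6 = 12; σ²_B = ((18−6)/6)² = 4.000
te_C = (2 + 4·3 + 10)/6 = 24/6 = 4; σ²_C = ((10−2)/6)² = 1.778
te_D = (1 + 4·2 + 9)/6 = 18/6 = 3; σ²_D = ((9−1)/6)² = 1.778
te_E = (12 + 4·13 + 14)/6 = 78/6 = 13; σ²_E = ((14−12)/6)² = 0.111
te_F = (3 + 4·5 + 7)/6 = 30/6 = 5; σ²_F = ((7−3)/6)² = 0.444
te_G = (2 + 4·3 + 10)/6 = 24/6 = 4; σ²_G = ((10−2)/6)² = 1.778

Forward pass:
ES_A = 0; EF_A = 7
ES_B = 0; EF_B = 12
ES_C = 12; EF_C = 12+4 = 16
ES_D = 12; EF_D = 12+3 = 15
ES_E = max(EF_A=7, EF_B=12) = 12; EF_E = 12+13 = 25
ES_F = max(EF_A=7, EF_B=12) = 12; EF_F = 12+5 = 17
ES_G = max(EF_C=16, EF_D=15, EF_E=25, EF_F=17) = 25; EF_G = 25+4 = 29
Expected project duration μ = 29 days. Critical path: B → E → G.

Variance along critical path = 4.000 + 0.111 + 1.778 = 5.889; σ = √5.889 = 2.427 days.
Z = (32 − 29) / 2.427 = 1.236
P(T ≤ 32) = Φ(1.236) ≈ 0.892

0.892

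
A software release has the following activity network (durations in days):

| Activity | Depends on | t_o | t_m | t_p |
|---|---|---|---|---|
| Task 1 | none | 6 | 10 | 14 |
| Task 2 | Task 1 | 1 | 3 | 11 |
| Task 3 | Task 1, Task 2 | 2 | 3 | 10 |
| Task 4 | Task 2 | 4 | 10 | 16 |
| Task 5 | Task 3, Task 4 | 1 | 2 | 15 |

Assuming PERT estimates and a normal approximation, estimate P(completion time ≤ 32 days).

te_Task 1 = (6 + 4·10 + 14)/6 = 60/6 = 10; σ²_Task 1 = ((14−6)/6)² = 1.778
te_Task 2 = (1 + 4·3 + 11)/6 = 24/6 = 4; σ²_Task 2 = ((11−1)/6)² = 2.778
te_Task 3 = (2 + 4·3 + 10)/6 = 24/6 = 4; σ²_Task 3 = ((10−2)/6)² = 1.778
te_Task 4 = (4 + 4·10 + 16)/6 = 60/6 = 10; σ²_Task 4 = ((16−4)/6)² = 4.000
te_Task 5 = (1 + 4·2 + 15)/6 = 24/6 = 4; σ²_Task 5 = ((15−1)/6)² = 5.444

Forward pass:
ES_Task 1 = 0; EF_Task 1 = 10
ES_Task 2 = 10; EF_Task 2 = 10+4 = 14
ES_Task 3 = max(EF_Task 1=10, EF_Task 2=14) = 14; EF_Task 3 = 14+4 = 18
ES_Task 4 = 14; EF_Task 4 = 14+10 = 24
ES_Task 5 = max(EF_Task 3=18, EF_Task 4=24) = 24; EF_Task 5 = 24+4 = 28
Expected project duration μ = 28 days. Critical path: Task 1 → Task 2 → Task 4 → Task 5.

Variance along critical path = 1.778 + 2.778 + 4.000 + 5.444 = 14.000; σ = √14.000 = 3.742 days.
Z = (32 − 28) / 3.742 = 1.069
P(T ≤ 32) = Φ(1.069) ≈ 0.857

0.857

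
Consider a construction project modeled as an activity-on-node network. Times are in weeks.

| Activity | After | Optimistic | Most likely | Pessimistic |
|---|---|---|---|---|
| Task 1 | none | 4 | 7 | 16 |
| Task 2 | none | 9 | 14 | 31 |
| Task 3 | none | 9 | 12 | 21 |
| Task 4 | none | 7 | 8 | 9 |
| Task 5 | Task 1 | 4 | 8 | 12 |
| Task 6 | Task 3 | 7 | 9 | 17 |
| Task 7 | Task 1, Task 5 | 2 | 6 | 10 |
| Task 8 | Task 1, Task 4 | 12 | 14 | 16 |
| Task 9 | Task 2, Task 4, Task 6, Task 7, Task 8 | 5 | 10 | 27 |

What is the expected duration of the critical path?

35 weeks

te_Task 1 = (4 + 4·7 + 16)/6 = 48/6 = 8
te_Task 2 = (9 + 4·14 + 31)/6 = 96/6 = 16
te_Task 3 = (9 + 4·12 + 21)/6 = 78/6 = 13
te_Task 4 = (7 + 4·8 + 9)/6 = 48/6 = 8
te_Task 5 = (4 + 4·8 + 12)/6 = 48/6 = 8
te_Task 6 = (7 + 4·9 + 17)/6 = 60/6 = 10
te_Task 7 = (2 + 4·6 + 10)/6 = 36/6 = 6
te_Task 8 = (12 + 4·14 + 16)/6 = 84/6 = 14
te_Task 9 = (5 + 4·10 + 27)/6 = 72/6 = 12

Forward pass:
ES_Task 1 = 0; EF_Task 1 = 8
ES_Task 2 = 0; EF_Task 2 = 16
ES_Task 3 = 0; EF_Task 3 = 13
ES_Task 4 = 0; EF_Task 4 = 8
ES_Task 5 = 8; EF_Task 5 = 8+8 = 16
ES_Task 6 = 13; EF_Task 6 = 13+10 = 23
ES_Task 7 = max(EF_Task 1=8, EF_Task 5=16) = 16; EF_Task 7 = 16+6 = 22
ES_Task 8 = max(EF_Task 1=8, EF_Task 4=8) = 8; EF_Task 8 = 8+14 = 22
ES_Task 9 = max(EF_Task 2=16, EF_Task 4=8, EF_Task 6=23, EF_Task 7=22, EF_Task 8=22) = 23; EF_Task 9 = 23+12 = 35
Expected project duration μ = 35 weeks. Critical path: Task 3 → Task 6 → Task 9.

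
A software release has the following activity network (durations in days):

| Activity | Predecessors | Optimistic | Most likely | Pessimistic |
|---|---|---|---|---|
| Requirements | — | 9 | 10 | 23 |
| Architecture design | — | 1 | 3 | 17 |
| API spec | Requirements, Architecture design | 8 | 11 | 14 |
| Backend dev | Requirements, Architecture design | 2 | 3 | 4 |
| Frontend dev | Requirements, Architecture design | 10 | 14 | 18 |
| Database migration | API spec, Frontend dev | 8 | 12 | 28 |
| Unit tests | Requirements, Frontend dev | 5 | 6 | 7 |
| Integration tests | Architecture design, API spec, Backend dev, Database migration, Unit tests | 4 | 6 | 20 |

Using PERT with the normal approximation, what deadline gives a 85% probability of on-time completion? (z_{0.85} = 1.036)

53.2 days

te_Requirements = (9 + 4·10 + 23)/6 = 72/6 = 12; σ²_Requirements = ((23−9)/6)² = 5.444
te_Architecture design = (1 + 4·3 + 17)/6 = 30/6 = 5; σ²_Architecture design = ((17−1)/6)² = 7.111
te_API spec = (8 + 4·11 + 14)/6 = 66/6 = 11; σ²_API spec = ((14−8)/6)² = 1.000
te_Backend dev = (2 + 4·3 + 4)/6 = 18/6 = 3; σ²_Backend dev = ((4−2)/6)² = 0.111
te_Frontend dev = (10 + 4·14 + 18)/6 = 84/6 = 14; σ²_Frontend dev = ((18−10)/6)² = 1.778
te_Database migration = (8 + 4·12 + 28)/6 = 84/6 = 14; σ²_Database migration = ((28−8)/6)² = 11.111
te_Unit tests = (5 + 4·6 + 7)/6 = 36/6 = 6; σ²_Unit tests = ((7−5)/6)² = 0.111
te_Integration tests = (4 + 4·6 + 20)/6 = 48/6 = 8; σ²_Integration tests = ((20−4)/6)² = 7.111

Forward pass:
ES_Requirements = 0; EF_Requirements = 12
ES_Architecture design = 0; EF_Architecture design = 5
ES_API spec = max(EF_Requirements=12, EF_Architecture design=5) = 12; EF_API spec = 12+11 = 23
ES_Backend dev = max(EF_Requirements=12, EF_Architecture design=5) = 12; EF_Backend dev = 12+3 = 15
ES_Frontend dev = max(EF_Requirements=12, EF_Architecture design=5) = 12; EF_Frontend dev = 12+14 = 26
ES_Database migration = max(EF_API spec=23, EF_Frontend dev=26) = 26; EF_Database migration = 26+14 = 40
ES_Unit tests = max(EF_Requirements=12, EF_Frontend dev=26) = 26; EF_Unit tests = 26+6 = 32
ES_Integration tests = max(EF_Architecture design=5, EF_API spec=23, EF_Backend dev=15, EF_Database migration=40, EF_Unit tests=32) = 40; EF_Integration tests = 40+8 = 48
Expected project duration μ = 48 days. Critical path: Requirements → Frontend dev → Database migration → Integration tests.

Variance along critical path = 5.444 + 1.778 + 11.111 + 7.111 = 25.444; σ = 5.044 days.
D = μ + z·σ = 48 + 1.036·5.044 = 53.2 days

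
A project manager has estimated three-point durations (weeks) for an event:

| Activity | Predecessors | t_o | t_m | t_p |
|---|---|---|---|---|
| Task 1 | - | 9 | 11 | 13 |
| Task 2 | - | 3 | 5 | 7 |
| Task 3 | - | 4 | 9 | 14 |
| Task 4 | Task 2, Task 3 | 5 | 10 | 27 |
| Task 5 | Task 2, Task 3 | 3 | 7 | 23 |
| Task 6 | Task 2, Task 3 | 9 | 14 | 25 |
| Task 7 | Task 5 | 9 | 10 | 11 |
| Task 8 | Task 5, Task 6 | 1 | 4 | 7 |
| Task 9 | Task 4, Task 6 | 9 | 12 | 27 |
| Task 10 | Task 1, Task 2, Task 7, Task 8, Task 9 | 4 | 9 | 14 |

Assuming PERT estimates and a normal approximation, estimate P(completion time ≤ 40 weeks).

0.066

te_Task 1 = (9 + 4·11 + 13)/6 = 66/6 = 11; σ²_Task 1 = ((13−9)/6)² = 0.444
te_Task 2 = (3 + 4·5 + 7)/6 = 30/6 = 5; σ²_Task 2 = ((7−3)/6)² = 0.444
te_Task 3 = (4 + 4·9 + 14)/6 = 54/6 = 9; σ²_Task 3 = ((14−4)/6)² = 2.778
te_Task 4 = (5 + 4·10 + 27)/6 = 72/6 = 12; σ²_Task 4 = ((27−5)/6)² = 13.444
te_Task 5 = (3 + 4·7 + 23)/6 = 54/6 = 9; σ²_Task 5 = ((23−3)/6)² = 11.111
te_Task 6 = (9 + 4·14 + 25)/6 = 90/6 = 15; σ²_Task 6 = ((25−9)/6)² = 7.111
te_Task 7 = (9 + 4·10 + 11)/6 = 60/6 = 10; σ²_Task 7 = ((11−9)/6)² = 0.111
te_Task 8 = (1 + 4·4 + 7)/6 = 24/6 = 4; σ²_Task 8 = ((7−1)/6)² = 1.000
te_Task 9 = (9 + 4·12 + 27)/6 = 84/6 = 14; σ²_Task 9 = ((27−9)/6)² = 9.000
te_Task 10 = (4 + 4·9 + 14)/6 = 54/6 = 9; σ²_Task 10 = ((14−4)/6)² = 2.778

Forward pass:
ES_Task 1 = 0; EF_Task 1 = 11
ES_Task 2 = 0; EF_Task 2 = 5
ES_Task 3 = 0; EF_Task 3 = 9
ES_Task 4 = max(EF_Task 2=5, EF_Task 3=9) = 9; EF_Task 4 = 9+12 = 21
ES_Task 5 = max(EF_Task 2=5, EF_Task 3=9) = 9; EF_Task 5 = 9+9 = 18
ES_Task 6 = max(EF_Task 2=5, EF_Task 3=9) = 9; EF_Task 6 = 9+15 = 24
ES_Task 7 = 18; EF_Task 7 = 18+10 = 28
ES_Task 8 = max(EF_Task 5=18, EF_Task 6=24) = 24; EF_Task 8 = 24+4 = 28
ES_Task 9 = max(EF_Task 4=21, EF_Task 6=24) = 24; EF_Task 9 = 24+14 = 38
ES_Task 10 = max(EF_Task 1=11, EF_Task 2=5, EF_Task 7=28, EF_Task 8=28, EF_Task 9=38) = 38; EF_Task 10 = 38+9 = 47
Expected project duration μ = 47 weeks. Critical path: Task 3 → Task 6 → Task 9 → Task 10.

Variance along critical path = 2.778 + 7.111 + 9.000 + 2.778 = 21.667; σ = √21.667 = 4.655 weeks.
Z = (40 − 47) / 4.655 = -1.504
P(T ≤ 40) = Φ(-1.504) ≈ 0.066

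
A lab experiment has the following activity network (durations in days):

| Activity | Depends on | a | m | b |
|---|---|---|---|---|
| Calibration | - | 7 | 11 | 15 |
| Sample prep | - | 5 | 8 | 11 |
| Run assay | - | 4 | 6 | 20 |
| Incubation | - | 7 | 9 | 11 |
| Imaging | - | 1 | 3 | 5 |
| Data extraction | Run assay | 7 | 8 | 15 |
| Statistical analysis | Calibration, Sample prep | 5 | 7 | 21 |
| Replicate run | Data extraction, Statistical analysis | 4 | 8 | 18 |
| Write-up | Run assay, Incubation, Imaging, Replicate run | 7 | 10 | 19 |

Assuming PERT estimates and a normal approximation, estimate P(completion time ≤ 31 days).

te_Calibration = (7 + 4·11 + 15)/6 = 66/6 = 11; σ²_Calibration = ((15−7)/6)² = 1.778
te_Sample prep = (5 + 4·8 + 11)/6 = 48/6 = 8; σ²_Sample prep = ((11−5)/6)² = 1.000
te_Run assay = (4 + 4·6 + 20)/6 = 48/6 = 8; σ²_Run assay = ((20−4)/6)² = 7.111
te_Incubation = (7 + 4·9 + 11)/6 = 54/6 = 9; σ²_Incubation = ((11−7)/6)² = 0.444
te_Imaging = (1 + 4·3 + 5)/6 = 18/6 = 3; σ²_Imaging = ((5−1)/6)² = 0.444
te_Data extraction = (7 + 4·8 + 15)/6 = 54/6 = 9; σ²_Data extraction = ((15−7)/6)² = 1.778
te_Statistical analysis = (5 + 4·7 + 21)/6 = 54/6 = 9; σ²_Statistical analysis = ((21−5)/6)² = 7.111
te_Replicate run = (4 + 4·8 + 18)/6 = 54/6 = 9; σ²_Replicate run = ((18−4)/6)² = 5.444
te_Write-up = (7 + 4·10 + 19)/6 = 66/6 = 11; σ²_Write-up = ((19−7)/6)² = 4.000

Forward pass:
ES_Calibration = 0; EF_Calibration = 11
ES_Sample prep = 0; EF_Sample prep = 8
ES_Run assay = 0; EF_Run assay = 8
ES_Incubation = 0; EF_Incubation = 9
ES_Imaging = 0; EF_Imaging = 3
ES_Data extraction = 8; EF_Data extraction = 8+9 = 17
ES_Statistical analysis = max(EF_Calibration=11, EF_Sample prep=8) = 11; EF_Statistical analysis = 11+9 = 20
ES_Replicate run = max(EF_Data extraction=17, EF_Statistical analysis=20) = 20; EF_Replicate run = 20+9 = 29
ES_Write-up = max(EF_Run assay=8, EF_Incubation=9, EF_Imaging=3, EF_Replicate run=29) = 29; EF_Write-up = 29+11 = 40
Expected project duration μ = 40 days. Critical path: Calibration → Statistical analysis → Replicate run → Write-up.

Variance along critical path = 1.778 + 7.111 + 5.444 + 4.000 = 18.333; σ = √18.333 = 4.282 days.
Z = (31 − 40) / 4.282 = -2.102
P(T ≤ 31) = Φ(-2.102) ≈ 0.018

0.018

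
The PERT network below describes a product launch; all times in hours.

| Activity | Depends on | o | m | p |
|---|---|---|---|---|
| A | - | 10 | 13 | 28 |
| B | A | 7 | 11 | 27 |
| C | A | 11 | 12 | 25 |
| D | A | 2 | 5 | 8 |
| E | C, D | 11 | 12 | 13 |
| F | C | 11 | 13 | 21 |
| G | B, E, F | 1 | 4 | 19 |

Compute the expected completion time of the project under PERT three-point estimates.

49 hours

te_A = (10 + 4·13 + 28)/6 = 90/6 = 15
te_B = (7 + 4·11 + 27)/6 = 78/6 = 13
te_C = (11 + 4·12 + 25)/6 = 84/6 = 14
te_D = (2 + 4·5 + 8)/6 = 30/6 = 5
te_E = (11 + 4·12 + 13)/6 = 72/6 = 12
te_F = (11 + 4·13 + 21)/6 = 84/6 = 14
te_G = (1 + 4·4 + 19)/6 = 36/6 = 6

Forward pass:
ES_A = 0; EF_A = 15
ES_B = 15; EF_B = 15+13 = 28
ES_C = 15; EF_C = 15+14 = 29
ES_D = 15; EF_D = 15+5 = 20
ES_E = max(EF_C=29, EF_D=20) = 29; EF_E = 29+12 = 41
ES_F = 29; EF_F = 29+14 = 43
ES_G = max(EF_B=28, EF_E=41, EF_F=43) = 43; EF_G = 43+6 = 49
Expected project duration μ = 49 hours. Critical path: A → C → F → G.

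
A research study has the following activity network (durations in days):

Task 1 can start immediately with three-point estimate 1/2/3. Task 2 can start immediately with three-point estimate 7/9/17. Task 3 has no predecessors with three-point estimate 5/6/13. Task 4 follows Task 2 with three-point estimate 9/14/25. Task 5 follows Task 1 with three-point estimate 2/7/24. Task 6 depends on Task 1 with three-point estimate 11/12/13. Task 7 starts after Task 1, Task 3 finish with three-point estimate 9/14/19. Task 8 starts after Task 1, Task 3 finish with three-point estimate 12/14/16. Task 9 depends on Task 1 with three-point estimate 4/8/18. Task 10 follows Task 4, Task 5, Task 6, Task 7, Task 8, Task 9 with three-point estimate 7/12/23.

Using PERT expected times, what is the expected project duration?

te_Task 1 = (1 + 4·2 + 3)/6 = 12/6 = 2
te_Task 2 = (7 + 4·9 + 17)/6 = 60/6 = 10
te_Task 3 = (5 + 4·6 + 13)/6 = 42/6 = 7
te_Task 4 = (9 + 4·14 + 25)/6 = 90/6 = 15
te_Task 5 = (2 + 4·7 + 24)/6 = 54/6 = 9
te_Task 6 = (11 + 4·12 + 13)/6 = 72/6 = 12
te_Task 7 = (9 + 4·14 + 19)/6 = 84/6 = 14
te_Task 8 = (12 + 4·14 + 16)/6 = 84/6 = 14
te_Task 9 = (4 + 4·8 + 18)/6 = 54/6 = 9
te_Task 10 = (7 + 4·12 + 23)/6 = 78/6 = 13

Forward pass:
ES_Task 1 = 0; EF_Task 1 = 2
ES_Task 2 = 0; EF_Task 2 = 10
ES_Task 3 = 0; EF_Task 3 = 7
ES_Task 4 = 10; EF_Task 4 = 10+15 = 25
ES_Task 5 = 2; EF_Task 5 = 2+9 = 11
ES_Task 6 = 2; EF_Task 6 = 2+12 = 14
ES_Task 7 = max(EF_Task 1=2, EF_Task 3=7) = 7; EF_Task 7 = 7+14 = 21
ES_Task 8 = max(EF_Task 1=2, EF_Task 3=7) = 7; EF_Task 8 = 7+14 = 21
ES_Task 9 = 2; EF_Task 9 = 2+9 = 11
ES_Task 10 = max(EF_Task 4=25, EF_Task 5=11, EF_Task 6=14, EF_Task 7=21, EF_Task 8=21, EF_Task 9=11) = 25; EF_Task 10 = 25+13 = 38
Expected project duration μ = 38 days. Critical path: Task 2 → Task 4 → Task 10.

38 days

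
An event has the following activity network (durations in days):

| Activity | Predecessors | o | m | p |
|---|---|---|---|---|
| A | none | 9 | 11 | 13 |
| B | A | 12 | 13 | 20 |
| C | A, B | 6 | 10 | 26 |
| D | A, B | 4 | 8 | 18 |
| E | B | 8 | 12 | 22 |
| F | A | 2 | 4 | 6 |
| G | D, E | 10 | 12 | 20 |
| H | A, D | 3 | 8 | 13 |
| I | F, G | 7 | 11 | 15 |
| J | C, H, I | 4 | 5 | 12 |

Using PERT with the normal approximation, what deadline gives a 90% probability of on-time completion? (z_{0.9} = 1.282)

te_A = (9 + 4·11 + 13)/6 = 66/6 = 11; σ²_A = ((13−9)/6)² = 0.444
te_B = (12 + 4·13 + 20)/6 = 84/6 = 14; σ²_B = ((20−12)/6)² = 1.778
te_C = (6 + 4·10 + 26)/6 = 72/6 = 12; σ²_C = ((26−6)/6)² = 11.111
te_D = (4 + 4·8 + 18)/6 = 54/6 = 9; σ²_D = ((18−4)/6)² = 5.444
te_E = (8 + 4·12 + 22)/6 = 78/6 = 13; σ²_E = ((22−8)/6)² = 5.444
te_F = (2 + 4·4 + 6)/6 = 24/6 = 4; σ²_F = ((6−2)/6)² = 0.444
te_G = (10 + 4·12 + 20)/6 = 78/6 = 13; σ²_G = ((20−10)/6)² = 2.778
te_H = (3 + 4·8 + 13)/6 = 48/6 = 8; σ²_H = ((13−3)/6)² = 2.778
te_I = (7 + 4·11 + 15)/6 = 66/6 = 11; σ²_I = ((15−7)/6)² = 1.778
te_J = (4 + 4·5 + 12)/6 = 36/6 = 6; σ²_J = ((12−4)/6)² = 1.778

Forward pass:
ES_A = 0; EF_A = 11
ES_B = 11; EF_B = 11+14 = 25
ES_C = max(EF_A=11, EF_B=25) = 25; EF_C = 25+12 = 37
ES_D = max(EF_A=11, EF_B=25) = 25; EF_D = 25+9 = 34
ES_E = 25; EF_E = 25+13 = 38
ES_F = 11; EF_F = 11+4 = 15
ES_G = max(EF_D=34, EF_E=38) = 38; EF_G = 38+13 = 51
ES_H = max(EF_A=11, EF_D=34) = 34; EF_H = 34+8 = 42
ES_I = max(EF_F=15, EF_G=51) = 51; EF_I = 51+11 = 62
ES_J = max(EF_C=37, EF_H=42, EF_I=62) = 62; EF_J = 62+6 = 68
Expected project duration μ = 68 days. Critical path: A → B → E → G → I → J.

Variance along critical path = 0.444 + 1.778 + 5.444 + 2.778 + 1.778 + 1.778 = 14.000; σ = 3.742 days.
D = μ + z·σ = 68 + 1.282·3.742 = 72.8 days

72.8 days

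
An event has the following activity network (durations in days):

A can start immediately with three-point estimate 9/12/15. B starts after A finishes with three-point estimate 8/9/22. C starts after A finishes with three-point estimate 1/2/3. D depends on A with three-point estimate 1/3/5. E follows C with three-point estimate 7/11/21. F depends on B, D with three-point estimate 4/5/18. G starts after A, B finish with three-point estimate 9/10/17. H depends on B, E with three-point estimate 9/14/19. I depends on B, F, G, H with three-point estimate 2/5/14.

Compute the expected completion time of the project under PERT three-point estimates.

te_A = (9 + 4·12 + 15)/6 = 72/6 = 12
te_B = (8 + 4·9 + 22)/6 = 66/6 = 11
te_C = (1 + 4·2 + 3)/6 = 12/6 = 2
te_D = (1 + 4·3 + 5)/6 = 18/6 = 3
te_E = (7 + 4·11 + 21)/6 = 72/6 = 12
te_F = (4 + 4·5 + 18)/6 = 42/6 = 7
te_G = (9 + 4·10 + 17)/6 = 66/6 = 11
te_H = (9 + 4·14 + 19)/6 = 84/6 = 14
te_I = (2 + 4·5 + 14)/6 = 36/6 = 6

Forward pass:
ES_A = 0; EF_A = 12
ES_B = 12; EF_B = 12+11 = 23
ES_C = 12; EF_C = 12+2 = 14
ES_D = 12; EF_D = 12+3 = 15
ES_E = 14; EF_E = 14+12 = 26
ES_F = max(EF_B=23, EF_D=15) = 23; EF_F = 23+7 = 30
ES_G = max(EF_A=12, EF_B=23) = 23; EF_G = 23+11 = 34
ES_H = max(EF_B=23, EF_E=26) = 26; EF_H = 26+14 = 40
ES_I = max(EF_B=23, EF_F=30, EF_G=34, EF_H=40) = 40; EF_I = 40+6 = 46
Expected project duration μ = 46 days. Critical path: A → C → E → H → I.

46 days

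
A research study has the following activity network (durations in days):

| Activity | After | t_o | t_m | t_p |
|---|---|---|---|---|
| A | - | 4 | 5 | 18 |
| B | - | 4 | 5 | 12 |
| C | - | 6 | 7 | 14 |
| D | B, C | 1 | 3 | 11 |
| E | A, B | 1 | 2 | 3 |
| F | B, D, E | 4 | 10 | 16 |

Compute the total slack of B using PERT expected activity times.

2 days

te_A = (4 + 4·5 + 18)/6 = 42/6 = 7
te_B = (4 + 4·5 + 12)/6 = 36/6 = 6
te_C = (6 + 4·7 + 14)/6 = 48/6 = 8
te_D = (1 + 4·3 + 11)/6 = 24/6 = 4
te_E = (1 + 4·2 + 3)/6 = 12/6 = 2
te_F = (4 + 4·10 + 16)/6 = 60/6 = 10

Forward pass:
ES_A = 0; EF_A = 7
ES_B = 0; EF_B = 6
ES_C = 0; EF_C = 8
ES_D = max(EF_B=6, EF_C=8) = 8; EF_D = 8+4 = 12
ES_E = max(EF_A=7, EF_B=6) = 7; EF_E = 7+2 = 9
ES_F = max(EF_B=6, EF_D=12, EF_E=9) = 12; EF_F = 12+10 = 22
Expected project duration μ = 22 days. Critical path: C → D → F.

Backward pass:
LF_F = 22; LS_F = 22−10 = 12
LF_E = LS_F = 12; LS_E = 12−2 = 10
LF_D = LS_F = 12; LS_D = 12−4 = 8
LF_C = LS_D = 8; LS_C = 8−8 = 0
LF_B = min(LS_D=8, LS_E=10, LS_F=12) = 8; LS_B = 8−6 = 2
LF_A = LS_E = 10; LS_A = 10−7 = 3
Slack_B = LS_B − ES_B = 2 − 0 = 2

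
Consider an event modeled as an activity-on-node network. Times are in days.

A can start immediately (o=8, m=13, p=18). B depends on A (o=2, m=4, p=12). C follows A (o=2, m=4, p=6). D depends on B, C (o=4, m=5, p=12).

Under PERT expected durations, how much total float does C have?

1 days

te_A = (8 + 4·13 + 18)/6 = 78/6 = 13
te_B = (2 + 4·4 + 12)/6 = 30/6 = 5
te_C = (2 + 4·4 + 6)/6 = 24/6 = 4
te_D = (4 + 4·5 + 12)/6 = 36/6 = 6

Forward pass:
ES_A = 0; EF_A = 13
ES_B = 13; EF_B = 13+5 = 18
ES_C = 13; EF_C = 13+4 = 17
ES_D = max(EF_B=18, EF_C=17) = 18; EF_D = 18+6 = 24
Expected project duration μ = 24 days. Critical path: A → B → D.

Backward pass:
LF_D = 24; LS_D = 24−6 = 18
LF_C = LS_D = 18; LS_C = 18−4 = 14
LF_B = LS_D = 18; LS_B = 18−5 = 13
LF_A = min(LS_B=13, LS_C=14) = 13; LS_A = 13−13 = 0
Slack_C = LS_C − ES_C = 14 − 13 = 1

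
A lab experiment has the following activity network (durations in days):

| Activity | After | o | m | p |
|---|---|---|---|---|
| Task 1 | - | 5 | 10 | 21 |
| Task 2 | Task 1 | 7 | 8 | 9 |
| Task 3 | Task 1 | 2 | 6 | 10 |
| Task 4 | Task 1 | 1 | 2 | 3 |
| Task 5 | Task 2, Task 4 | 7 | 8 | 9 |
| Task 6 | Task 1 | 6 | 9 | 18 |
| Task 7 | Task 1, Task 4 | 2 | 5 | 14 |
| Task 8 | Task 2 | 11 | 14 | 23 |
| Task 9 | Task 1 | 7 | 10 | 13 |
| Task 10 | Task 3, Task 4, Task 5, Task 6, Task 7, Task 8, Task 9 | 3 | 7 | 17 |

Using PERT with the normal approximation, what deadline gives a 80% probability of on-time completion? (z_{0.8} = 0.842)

45.4 days

te_Task 1 = (5 + 4·10 + 21)/6 = 66/6 = 11; σ²_Task 1 = ((21−5)/6)² = 7.111
te_Task 2 = (7 + 4·8 + 9)/6 = 48/6 = 8; σ²_Task 2 = ((9−7)/6)² = 0.111
te_Task 3 = (2 + 4·6 + 10)/6 = 36/6 = 6; σ²_Task 3 = ((10−2)/6)² = 1.778
te_Task 4 = (1 + 4·2 + 3)/6 = 12/6 = 2; σ²_Task 4 = ((3−1)/6)² = 0.111
te_Task 5 = (7 + 4·8 + 9)/6 = 48/6 = 8; σ²_Task 5 = ((9−7)/6)² = 0.111
te_Task 6 = (6 + 4·9 + 18)/6 = 60/6 = 10; σ²_Task 6 = ((18−6)/6)² = 4.000
te_Task 7 = (2 + 4·5 + 14)/6 = 36/6 = 6; σ²_Task 7 = ((14−2)/6)² = 4.000
te_Task 8 = (11 + 4·14 + 23)/6 = 90/6 = 15; σ²_Task 8 = ((23−11)/6)² = 4.000
te_Task 9 = (7 + 4·10 + 13)/6 = 60/6 = 10; σ²_Task 9 = ((13−7)/6)² = 1.000
te_Task 10 = (3 + 4·7 + 17)/6 = 48/6 = 8; σ²_Task 10 = ((17−3)/6)² = 5.444

Forward pass:
ES_Task 1 = 0; EF_Task 1 = 11
ES_Task 2 = 11; EF_Task 2 = 11+8 = 19
ES_Task 3 = 11; EF_Task 3 = 11+6 = 17
ES_Task 4 = 11; EF_Task 4 = 11+2 = 13
ES_Task 5 = max(EF_Task 2=19, EF_Task 4=13) = 19; EF_Task 5 = 19+8 = 27
ES_Task 6 = 11; EF_Task 6 = 11+10 = 21
ES_Task 7 = max(EF_Task 1=11, EF_Task 4=13) = 13; EF_Task 7 = 13+6 = 19
ES_Task 8 = 19; EF_Task 8 = 19+15 = 34
ES_Task 9 = 11; EF_Task 9 = 11+10 = 21
ES_Task 10 = max(EF_Task 3=17, EF_Task 4=13, EF_Task 5=27, EF_Task 6=21, EF_Task 7=19, EF_Task 8=34, EF_Task 9=21) = 34; EF_Task 10 = 34+8 = 42
Expected project duration μ = 42 days. Critical path: Task 1 → Task 2 → Task 8 → Task 10.

Variance along critical path = 7.111 + 0.111 + 4.000 + 5.444 = 16.667; σ = 4.082 days.
D = μ + z·σ = 42 + 0.842·4.082 = 45.4 days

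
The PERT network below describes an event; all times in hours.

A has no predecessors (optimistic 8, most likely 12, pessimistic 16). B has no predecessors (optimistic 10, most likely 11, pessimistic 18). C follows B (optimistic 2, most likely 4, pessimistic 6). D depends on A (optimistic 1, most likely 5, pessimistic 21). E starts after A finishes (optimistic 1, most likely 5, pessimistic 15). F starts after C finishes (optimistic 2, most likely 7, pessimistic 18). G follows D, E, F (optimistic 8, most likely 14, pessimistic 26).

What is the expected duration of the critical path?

te_A = (8 + 4·12 + 16)/6 = 72/6 = 12
te_B = (10 + 4·11 + 18)/6 = 72/6 = 12
te_C = (2 + 4·4 + 6)/6 = 24/6 = 4
te_D = (1 + 4·5 + 21)/6 = 42/6 = 7
te_E = (1 + 4·5 + 15)/6 = 36/6 = 6
te_F = (2 + 4·7 + 18)/6 = 48/6 = 8
te_G = (8 + 4·14 + 26)/6 = 90/6 = 15

Forward pass:
ES_A = 0; EF_A = 12
ES_B = 0; EF_B = 12
ES_C = 12; EF_C = 12+4 = 16
ES_D = 12; EF_D = 12+7 = 19
ES_E = 12; EF_E = 12+6 = 18
ES_F = 16; EF_F = 16+8 = 24
ES_G = max(EF_D=19, EF_E=18, EF_F=24) = 24; EF_G = 24+15 = 39
Expected project duration μ = 39 hours. Critical path: B → C → F → G.

39 hours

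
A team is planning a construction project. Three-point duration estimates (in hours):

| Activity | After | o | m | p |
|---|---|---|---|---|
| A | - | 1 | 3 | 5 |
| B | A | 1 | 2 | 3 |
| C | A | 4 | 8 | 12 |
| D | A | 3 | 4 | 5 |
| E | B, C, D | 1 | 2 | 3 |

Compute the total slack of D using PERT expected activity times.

te_A = (1 + 4·3 + 5)/6 = 18/6 = 3
te_B = (1 + 4·2 + 3)/6 = 12/6 = 2
te_C = (4 + 4·8 + 12)/6 = 48/6 = 8
te_D = (3 + 4·4 + 5)/6 = 24/6 = 4
te_E = (1 + 4·2 + 3)/6 = 12/6 = 2

Forward pass:
ES_A = 0; EF_A = 3
ES_B = 3; EF_B = 3+2 = 5
ES_C = 3; EF_C = 3+8 = 11
ES_D = 3; EF_D = 3+4 = 7
ES_E = max(EF_B=5, EF_C=11, EF_D=7) = 11; EF_E = 11+2 = 13
Expected project duration μ = 13 hours. Critical path: A → C → E.

Backward pass:
LF_E = 13; LS_E = 13−2 = 11
LF_D = LS_E = 11; LS_D = 11−4 = 7
LF_C = LS_E = 11; LS_C = 11−8 = 3
LF_B = LS_E = 11; LS_B = 11−2 = 9
LF_A = min(LS_B=9, LS_C=3, LS_D=7) = 3; LS_A = 3−3 = 0
Slack_D = LS_D − ES_D = 7 − 3 = 4

4 hours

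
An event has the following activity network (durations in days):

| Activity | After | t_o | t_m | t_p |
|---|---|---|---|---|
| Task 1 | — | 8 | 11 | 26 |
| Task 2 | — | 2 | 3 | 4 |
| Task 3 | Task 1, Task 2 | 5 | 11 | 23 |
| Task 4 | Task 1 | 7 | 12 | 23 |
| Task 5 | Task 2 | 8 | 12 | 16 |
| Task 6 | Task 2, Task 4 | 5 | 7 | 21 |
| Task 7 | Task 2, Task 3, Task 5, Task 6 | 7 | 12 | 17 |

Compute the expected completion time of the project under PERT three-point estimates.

te_Task 1 = (8 + 4·11 + 26)/6 = 78/6 = 13
te_Task 2 = (2 + 4·3 + 4)/6 = 18/6 = 3
te_Task 3 = (5 + 4·11 + 23)/6 = 72/6 = 12
te_Task 4 = (7 + 4·12 + 23)/6 = 78/6 = 13
te_Task 5 = (8 + 4·12 + 16)/6 = 72/6 = 12
te_Task 6 = (5 + 4·7 + 21)/6 = 54/6 = 9
te_Task 7 = (7 + 4·12 + 17)/6 = 72/6 = 12

Forward pass:
ES_Task 1 = 0; EF_Task 1 = 13
ES_Task 2 = 0; EF_Task 2 = 3
ES_Task 3 = max(EF_Task 1=13, EF_Task 2=3) = 13; EF_Task 3 = 13+12 = 25
ES_Task 4 = 13; EF_Task 4 = 13+13 = 26
ES_Task 5 = 3; EF_Task 5 = 3+12 = 15
ES_Task 6 = max(EF_Task 2=3, EF_Task 4=26) = 26; EF_Task 6 = 26+9 = 35
ES_Task 7 = max(EF_Task 2=3, EF_Task 3=25, EF_Task 5=15, EF_Task 6=35) = 35; EF_Task 7 = 35+12 = 47
Expected project duration μ = 47 days. Critical path: Task 1 → Task 4 → Task 6 → Task 7.

47 days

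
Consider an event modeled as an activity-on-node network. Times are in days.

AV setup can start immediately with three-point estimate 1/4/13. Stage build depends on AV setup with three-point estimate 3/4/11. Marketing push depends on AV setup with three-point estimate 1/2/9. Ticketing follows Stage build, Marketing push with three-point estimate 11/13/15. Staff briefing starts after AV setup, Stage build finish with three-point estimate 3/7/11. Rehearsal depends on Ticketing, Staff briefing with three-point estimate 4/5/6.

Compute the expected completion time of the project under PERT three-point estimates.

28 days

te_AV setup = (1 + 4·4 + 13)/6 = 30/6 = 5
te_Stage build = (3 + 4·4 + 11)/6 = 30/6 = 5
te_Marketing push = (1 + 4·2 + 9)/6 = 18/6 = 3
te_Ticketing = (11 + 4·13 + 15)/6 = 78/6 = 13
te_Staff briefing = (3 + 4·7 + 11)/6 = 42/6 = 7
te_Rehearsal = (4 + 4·5 + 6)/6 = 30/6 = 5

Forward pass:
ES_AV setup = 0; EF_AV setup = 5
ES_Stage build = 5; EF_Stage build = 5+5 = 10
ES_Marketing push = 5; EF_Marketing push = 5+3 = 8
ES_Ticketing = max(EF_Stage build=10, EF_Marketing push=8) = 10; EF_Ticketing = 10+13 = 23
ES_Staff briefing = max(EF_AV setup=5, EF_Stage build=10) = 10; EF_Staff briefing = 10+7 = 17
ES_Rehearsal = max(EF_Ticketing=23, EF_Staff briefing=17) = 23; EF_Rehearsal = 23+5 = 28
Expected project duration μ = 28 days. Critical path: AV setup → Stage build → Ticketing → Rehearsal.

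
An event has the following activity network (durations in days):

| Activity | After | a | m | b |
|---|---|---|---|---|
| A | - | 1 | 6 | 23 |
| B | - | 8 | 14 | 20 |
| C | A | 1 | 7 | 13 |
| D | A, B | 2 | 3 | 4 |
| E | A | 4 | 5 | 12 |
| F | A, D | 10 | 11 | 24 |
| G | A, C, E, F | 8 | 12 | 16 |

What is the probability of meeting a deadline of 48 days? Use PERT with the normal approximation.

0.963

te_A = (1 + 4·6 + 23)/6 = 48/6 = 8; σ²_A = ((23−1)/6)² = 13.444
te_B = (8 + 4·14 + 20)/6 = 84/6 = 14; σ²_B = ((20−8)/6)² = 4.000
te_C = (1 + 4·7 + 13)/6 = 42/6 = 7; σ²_C = ((13−1)/6)² = 4.000
te_D = (2 + 4·3 + 4)/6 = 18/6 = 3; σ²_D = ((4−2)/6)² = 0.111
te_E = (4 + 4·5 + 12)/6 = 36/6 = 6; σ²_E = ((12−4)/6)² = 1.778
te_F = (10 + 4·11 + 24)/6 = 78/6 = 13; σ²_F = ((24−10)/6)² = 5.444
te_G = (8 + 4·12 + 16)/6 = 72/6 = 12; σ²_G = ((16−8)/6)² = 1.778

Forward pass:
ES_A = 0; EF_A = 8
ES_B = 0; EF_B = 14
ES_C = 8; EF_C = 8+7 = 15
ES_D = max(EF_A=8, EF_B=14) = 14; EF_D = 14+3 = 17
ES_E = 8; EF_E = 8+6 = 14
ES_F = max(EF_A=8, EF_D=17) = 17; EF_F = 17+13 = 30
ES_G = max(EF_A=8, EF_C=15, EF_E=14, EF_F=30) = 30; EF_G = 30+12 = 42
Expected project duration μ = 42 days. Critical path: B → D → F → G.

Variance along critical path = 4.000 + 0.111 + 5.444 + 1.778 = 11.333; σ = √11.333 = 3.367 days.
Z = (48 − 42) / 3.367 = 1.782
P(T ≤ 48) = Φ(1.782) ≈ 0.963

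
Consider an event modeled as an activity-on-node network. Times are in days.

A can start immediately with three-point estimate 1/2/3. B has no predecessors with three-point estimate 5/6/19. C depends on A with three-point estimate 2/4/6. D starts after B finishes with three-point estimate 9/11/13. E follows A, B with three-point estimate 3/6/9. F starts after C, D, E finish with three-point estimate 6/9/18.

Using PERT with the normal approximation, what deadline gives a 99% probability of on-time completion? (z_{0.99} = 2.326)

te_A = (1 + 4·2 + 3)/6 = 12/6 = 2; σ²_A = ((3−1)/6)² = 0.111
te_B = (5 + 4·6 + 19)/6 = 48/6 = 8; σ²_B = ((19−5)/6)² = 5.444
te_C = (2 + 4·4 + 6)/6 = 24/6 = 4; σ²_C = ((6−2)/6)² = 0.444
te_D = (9 + 4·11 + 13)/6 = 66/6 = 11; σ²_D = ((13−9)/6)² = 0.444
te_E = (3 + 4·6 + 9)/6 = 36/6 = 6; σ²_E = ((9−3)/6)² = 1.000
te_F = (6 + 4·9 + 18)/6 = 60/6 = 10; σ²_F = ((18−6)/6)² = 4.000

Forward pass:
ES_A = 0; EF_A = 2
ES_B = 0; EF_B = 8
ES_C = 2; EF_C = 2+4 = 6
ES_D = 8; EF_D = 8+11 = 19
ES_E = max(EF_A=2, EF_B=8) = 8; EF_E = 8+6 = 14
ES_F = max(EF_C=6, EF_D=19, EF_E=14) = 19; EF_F = 19+10 = 29
Expected project duration μ = 29 days. Critical path: B → D → F.

Variance along critical path = 5.444 + 0.444 + 4.000 = 9.889; σ = 3.145 days.
D = μ + z·σ = 29 + 2.326·3.145 = 36.3 days

36.3 days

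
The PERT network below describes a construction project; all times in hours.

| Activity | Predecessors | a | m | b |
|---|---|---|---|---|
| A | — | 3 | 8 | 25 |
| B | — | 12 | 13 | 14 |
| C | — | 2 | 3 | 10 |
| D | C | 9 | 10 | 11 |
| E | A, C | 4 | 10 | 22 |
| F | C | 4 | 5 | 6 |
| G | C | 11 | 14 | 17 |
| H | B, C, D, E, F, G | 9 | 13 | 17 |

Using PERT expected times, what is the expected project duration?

te_A = (3 + 4·8 + 25)/6 = 60/6 = 10
te_B = (12 + 4·13 + 14)/6 = 78/6 = 13
te_C = (2 + 4·3 + 10)/6 = 24/6 = 4
te_D = (9 + 4·10 + 11)/6 = 60/6 = 10
te_E = (4 + 4·10 + 22)/6 = 66/6 = 11
te_F = (4 + 4·5 + 6)/6 = 30/6 = 5
te_G = (11 + 4·14 + 17)/6 = 84/6 = 14
te_H = (9 + 4·13 + 17)/6 = 78/6 = 13

Forward pass:
ES_A = 0; EF_A = 10
ES_B = 0; EF_B = 13
ES_C = 0; EF_C = 4
ES_D = 4; EF_D = 4+10 = 14
ES_E = max(EF_A=10, EF_C=4) = 10; EF_E = 10+11 = 21
ES_F = 4; EF_F = 4+5 = 9
ES_G = 4; EF_G = 4+14 = 18
ES_H = max(EF_B=13, EF_C=4, EF_D=14, EF_E=21, EF_F=9, EF_G=18) = 21; EF_H = 21+13 = 34
Expected project duration μ = 34 hours. Critical path: A → E → H.

34 hours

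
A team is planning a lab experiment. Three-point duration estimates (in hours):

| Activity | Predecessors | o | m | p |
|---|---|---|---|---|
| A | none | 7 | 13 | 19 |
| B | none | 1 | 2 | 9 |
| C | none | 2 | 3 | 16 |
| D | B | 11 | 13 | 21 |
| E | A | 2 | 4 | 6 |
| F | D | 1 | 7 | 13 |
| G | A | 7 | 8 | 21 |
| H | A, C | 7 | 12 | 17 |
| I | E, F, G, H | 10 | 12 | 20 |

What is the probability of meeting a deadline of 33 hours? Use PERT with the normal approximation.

te_A = (7 + 4·13 + 19)/6 = 78/6 = 13; σ²_A = ((19−7)/6)² = 4.000
te_B = (1 + 4·2 + 9)/6 = 18/6 = 3; σ²_B = ((9−1)/6)² = 1.778
te_C = (2 + 4·3 + 16)/6 = 30/6 = 5; σ²_C = ((16−2)/6)² = 5.444
te_D = (11 + 4·13 + 21)/6 = 84/6 = 14; σ²_D = ((21−11)/6)² = 2.778
te_E = (2 + 4·4 + 6)/6 = 24/6 = 4; σ²_E = ((6−2)/6)² = 0.444
te_F = (1 + 4·7 + 13)/6 = 42/6 = 7; σ²_F = ((13−1)/6)² = 4.000
te_G = (7 + 4·8 + 21)/6 = 60/6 = 10; σ²_G = ((21−7)/6)² = 5.444
te_H = (7 + 4·12 + 17)/6 = 72/6 = 12; σ²_H = ((17−7)/6)² = 2.778
te_I = (10 + 4·12 + 20)/6 = 78/6 = 13; σ²_I = ((20−10)/6)² = 2.778

Forward pass:
ES_A = 0; EF_A = 13
ES_B = 0; EF_B = 3
ES_C = 0; EF_C = 5
ES_D = 3; EF_D = 3+14 = 17
ES_E = 13; EF_E = 13+4 = 17
ES_F = 17; EF_F = 17+7 = 24
ES_G = 13; EF_G = 13+10 = 23
ES_H = max(EF_A=13, EF_C=5) = 13; EF_H = 13+12 = 25
ES_I = max(EF_E=17, EF_F=24, EF_G=23, EF_H=25) = 25; EF_I = 25+13 = 38
Expected project duration μ = 38 hours. Critical path: A → H → I.

Variance along critical path = 4.000 + 2.778 + 2.778 = 9.556; σ = √9.556 = 3.091 hours.
Z = (33 − 38) / 3.091 = -1.617
P(T ≤ 33) = Φ(-1.617) ≈ 0.053

0.053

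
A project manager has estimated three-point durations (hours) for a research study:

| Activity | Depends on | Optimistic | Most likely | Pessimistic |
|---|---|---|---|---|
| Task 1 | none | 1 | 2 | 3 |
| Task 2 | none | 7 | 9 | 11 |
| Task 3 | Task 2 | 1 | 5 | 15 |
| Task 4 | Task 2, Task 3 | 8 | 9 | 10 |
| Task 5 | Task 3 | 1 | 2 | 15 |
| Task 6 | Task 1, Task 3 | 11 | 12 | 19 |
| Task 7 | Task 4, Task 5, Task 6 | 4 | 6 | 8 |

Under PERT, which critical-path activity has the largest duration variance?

Task 3

te_Task 1 = (1 + 4·2 + 3)/6 = 12/6 = 2; σ²_Task 1 = ((3−1)/6)² = 0.111
te_Task 2 = (7 + 4·9 + 11)/6 = 54/6 = 9; σ²_Task 2 = ((11−7)/6)² = 0.444
te_Task 3 = (1 + 4·5 + 15)/6 = 36/6 = 6; σ²_Task 3 = ((15−1)/6)² = 5.444
te_Task 4 = (8 + 4·9 + 10)/6 = 54/6 = 9; σ²_Task 4 = ((10−8)/6)² = 0.111
te_Task 5 = (1 + 4·2 + 15)/6 = 24/6 = 4; σ²_Task 5 = ((15−1)/6)² = 5.444
te_Task 6 = (11 + 4·12 + 19)/6 = 78/6 = 13; σ²_Task 6 = ((19−11)/6)² = 1.778
te_Task 7 = (4 + 4·6 + 8)/6 = 36/6 = 6; σ²_Task 7 = ((8−4)/6)² = 0.444

Forward pass:
ES_Task 1 = 0; EF_Task 1 = 2
ES_Task 2 = 0; EF_Task 2 = 9
ES_Task 3 = 9; EF_Task 3 = 9+6 = 15
ES_Task 4 = max(EF_Task 2=9, EF_Task 3=15) = 15; EF_Task 4 = 15+9 = 24
ES_Task 5 = 15; EF_Task 5 = 15+4 = 19
ES_Task 6 = max(EF_Task 1=2, EF_Task 3=15) = 15; EF_Task 6 = 15+13 = 28
ES_Task 7 = max(EF_Task 4=24, EF_Task 5=19, EF_Task 6=28) = 28; EF_Task 7 = 28+6 = 34
Expected project duration μ = 34 hours. Critical path: Task 2 → Task 3 → Task 6 → Task 7.

Variances on critical path: σ²_Task 2=0.444, σ²_Task 3=5.444, σ²_Task 6=1.778, σ²_Task 7=0.444.
Largest is σ²_Task 3 = 5.444.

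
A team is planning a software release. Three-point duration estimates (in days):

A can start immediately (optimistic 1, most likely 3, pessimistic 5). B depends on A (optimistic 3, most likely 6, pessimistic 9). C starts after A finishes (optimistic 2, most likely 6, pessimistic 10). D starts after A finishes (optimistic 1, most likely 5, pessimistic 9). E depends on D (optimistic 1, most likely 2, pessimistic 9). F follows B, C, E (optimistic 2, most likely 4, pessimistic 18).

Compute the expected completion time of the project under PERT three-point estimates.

17 days

te_A = (1 + 4·3 + 5)/6 = 18/6 = 3
te_B = (3 + 4·6 + 9)/6 = 36/6 = 6
te_C = (2 + 4·6 + 10)/6 = 36/6 = 6
te_D = (1 + 4·5 + 9)/6 = 30/6 = 5
te_E = (1 + 4·2 + 9)/6 = 18/6 = 3
te_F = (2 + 4·4 + 18)/6 = 36/6 = 6

Forward pass:
ES_A = 0; EF_A = 3
ES_B = 3; EF_B = 3+6 = 9
ES_C = 3; EF_C = 3+6 = 9
ES_D = 3; EF_D = 3+5 = 8
ES_E = 8; EF_E = 8+3 = 11
ES_F = max(EF_B=9, EF_C=9, EF_E=11) = 11; EF_F = 11+6 = 17
Expected project duration μ = 17 days. Critical path: A → D → E → F.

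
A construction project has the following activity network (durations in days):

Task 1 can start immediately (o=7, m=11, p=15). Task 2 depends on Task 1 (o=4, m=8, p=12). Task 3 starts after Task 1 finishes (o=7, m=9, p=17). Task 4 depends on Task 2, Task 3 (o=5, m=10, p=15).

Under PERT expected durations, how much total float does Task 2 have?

2 days

te_Task 1 = (7 + 4·11 + 15)/6 = 66/6 = 11
te_Task 2 = (4 + 4·8 + 12)/6 = 48/6 = 8
te_Task 3 = (7 + 4·9 + 17)/6 = 60/6 = 10
te_Task 4 = (5 + 4·10 + 15)/6 = 60/6 = 10

Forward pass:
ES_Task 1 = 0; EF_Task 1 = 11
ES_Task 2 = 11; EF_Task 2 = 11+8 = 19
ES_Task 3 = 11; EF_Task 3 = 11+10 = 21
ES_Task 4 = max(EF_Task 2=19, EF_Task 3=21) = 21; EF_Task 4 = 21+10 = 31
Expected project duration μ = 31 days. Critical path: Task 1 → Task 3 → Task 4.

Backward pass:
LF_Task 4 = 31; LS_Task 4 = 31−10 = 21
LF_Task 3 = LS_Task 4 = 21; LS_Task 3 = 21−10 = 11
LF_Task 2 = LS_Task 4 = 21; LS_Task 2 = 21−8 = 13
LF_Task 1 = min(LS_Task 2=13, LS_Task 3=11) = 11; LS_Task 1 = 11−11 = 0
Slack_Task 2 = LS_Task 2 − ES_Task 2 = 13 − 11 = 2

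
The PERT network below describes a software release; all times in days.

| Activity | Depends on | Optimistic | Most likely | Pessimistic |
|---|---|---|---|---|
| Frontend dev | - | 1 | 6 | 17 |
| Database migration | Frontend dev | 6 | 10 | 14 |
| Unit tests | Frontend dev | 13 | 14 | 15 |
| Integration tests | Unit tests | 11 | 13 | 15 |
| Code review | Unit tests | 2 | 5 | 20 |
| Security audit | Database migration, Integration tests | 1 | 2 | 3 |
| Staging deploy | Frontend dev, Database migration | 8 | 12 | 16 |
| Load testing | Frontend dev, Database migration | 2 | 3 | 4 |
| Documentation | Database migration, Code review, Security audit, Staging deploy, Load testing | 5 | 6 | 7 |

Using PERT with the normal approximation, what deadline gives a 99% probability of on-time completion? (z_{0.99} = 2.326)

48.5 days

te_Frontend dev = (1 + 4·6 + 17)/6 = 42/6 = 7; σ²_Frontend dev = ((17−1)/6)² = 7.111
te_Database migration = (6 + 4·10 + 14)/6 = 60/6 = 10; σ²_Database migration = ((14−6)/6)² = 1.778
te_Unit tests = (13 + 4·14 + 15)/6 = 84/6 = 14; σ²_Unit tests = ((15−13)/6)² = 0.111
te_Integration tests = (11 + 4·13 + 15)/6 = 78/6 = 13; σ²_Integration tests = ((15−11)/6)² = 0.444
te_Code review = (2 + 4·5 + 20)/6 = 42/6 = 7; σ²_Code review = ((20−2)/6)² = 9.000
te_Security audit = (1 + 4·2 + 3)/6 = 12/6 = 2; σ²_Security audit = ((3−1)/6)² = 0.111
te_Staging deploy = (8 + 4·12 + 16)/6 = 72/6 = 12; σ²_Staging deploy = ((16−8)/6)² = 1.778
te_Load testing = (2 + 4·3 + 4)/6 = 18/6 = 3; σ²_Load testing = ((4−2)/6)² = 0.111
te_Documentation = (5 + 4·6 + 7)/6 = 36/6 = 6; σ²_Documentation = ((7−5)/6)² = 0.111

Forward pass:
ES_Frontend dev = 0; EF_Frontend dev = 7
ES_Database migration = 7; EF_Database migration = 7+10 = 17
ES_Unit tests = 7; EF_Unit tests = 7+14 = 21
ES_Integration tests = 21; EF_Integration tests = 21+13 = 34
ES_Code review = 21; EF_Code review = 21+7 = 28
ES_Security audit = max(EF_Database migration=17, EF_Integration tests=34) = 34; EF_Security audit = 34+2 = 36
ES_Staging deploy = max(EF_Frontend dev=7, EF_Database migration=17) = 17; EF_Staging deploy = 17+12 = 29
ES_Load testing = max(EF_Frontend dev=7, EF_Database migration=17) = 17; EF_Load testing = 17+3 = 20
ES_Documentation = max(EF_Database migration=17, EF_Code review=28, EF_Security audit=36, EF_Staging deploy=29, EF_Load testing=20) = 36; EF_Documentation = 36+6 = 42
Expected project duration μ = 42 days. Critical path: Frontend dev → Unit tests → Integration tests → Security audit → Documentation.

Variance along critical path = 7.111 + 0.111 + 0.444 + 0.111 + 0.111 = 7.889; σ = 2.809 days.
D = μ + z·σ = 42 + 2.326·2.809 = 48.5 days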